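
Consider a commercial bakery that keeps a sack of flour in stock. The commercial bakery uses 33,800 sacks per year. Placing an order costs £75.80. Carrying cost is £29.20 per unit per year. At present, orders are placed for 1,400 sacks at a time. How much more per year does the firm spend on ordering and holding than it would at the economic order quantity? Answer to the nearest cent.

EOQ = √(2DS/H) = √(2 × 33,800 × 75.8 / 29.2) ≈ 418.91.
Cost at Q* = (D/Q*)S + (Q*/2)H = √(2DSH) ≈ £12,232.05.
Cost at Q = 1,400: (33,800/1,400)×75.8 + (1,400/2)×29.2 = £1,830.03 + £20,440.00 = £22,270.03.
Excess = £22,270.03 − £12,232.05 = £10,037.97.

Extra cost ≈ £10,037.97 per year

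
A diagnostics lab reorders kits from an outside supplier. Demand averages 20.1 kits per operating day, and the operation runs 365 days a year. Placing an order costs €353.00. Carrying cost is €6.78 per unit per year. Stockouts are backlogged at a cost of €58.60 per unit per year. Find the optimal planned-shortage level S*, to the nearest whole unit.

S* ≈ 96 kits

Annual demand D = 20.1 × 365 = 7,336.5.
With planned backorders, Q* = √(2DS/H) · √((H+B)/B).
√(2DS/H) = √(2 × 7,336.5 × 353 / 6.78) = 874.041.
√((H+B)/B) = √((6.78+58.6)/58.6) = 1.0563.
Q* ≈ 923.221.
S* = Q* · H/(H+B) = 923.221 × 6.78/65.38 ≈ 95.739.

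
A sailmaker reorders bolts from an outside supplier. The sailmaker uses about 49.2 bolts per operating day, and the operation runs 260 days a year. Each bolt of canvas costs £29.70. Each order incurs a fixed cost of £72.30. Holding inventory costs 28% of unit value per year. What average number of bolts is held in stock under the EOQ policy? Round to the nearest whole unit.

Average inventory ≈ 236 bolts

Annual demand D = 49.2 × 260 = 12,792.
Holding cost H = 0.28 × £29.70 = £8.3160 per unit per year.
The optimal lot size = √(2DS/H) = √(2 × 12,792 × 72.3 / 8.316) ≈ 471.62.
Average inventory = Q*/2 ≈ 471.62 / 2 = 235.812.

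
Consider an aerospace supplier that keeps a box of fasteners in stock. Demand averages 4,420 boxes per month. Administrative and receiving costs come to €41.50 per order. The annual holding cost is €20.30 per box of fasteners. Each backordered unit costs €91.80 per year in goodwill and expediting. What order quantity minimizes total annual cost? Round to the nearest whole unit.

Annual demand D = 4,420 × 12 = 53,040.
With planned backorders, Q* = √(2DS/H) · √((H+B)/B).
√(2DS/H) = √(2 × 53,040 × 41.5 / 20.3) = 465.686.
√((H+B)/B) = √((20.3+91.8)/91.8) = 1.1050.
Q* ≈ 514.605.

Q* ≈ 515 boxes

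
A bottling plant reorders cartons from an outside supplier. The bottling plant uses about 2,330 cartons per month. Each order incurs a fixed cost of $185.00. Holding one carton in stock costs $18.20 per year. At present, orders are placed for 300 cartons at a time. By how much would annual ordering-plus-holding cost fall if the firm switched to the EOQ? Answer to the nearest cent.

Extra cost ≈ $6,250.39 per year

Annual demand D = 2,330 × 12 = 27,960.
EOQ = √(2DS/H) = √(2 × 27,960 × 185 / 18.2) ≈ 753.93.
Cost at Q* = (D/Q*)S + (Q*/2)H = √(2DSH) ≈ $13,721.61.
Cost at Q = 300: (27,960/300)×185 + (300/2)×18.2 = $17,242.00 + $2,730.00 = $19,972.00.
Excess = $19,972.00 − $13,721.61 = $6,250.39.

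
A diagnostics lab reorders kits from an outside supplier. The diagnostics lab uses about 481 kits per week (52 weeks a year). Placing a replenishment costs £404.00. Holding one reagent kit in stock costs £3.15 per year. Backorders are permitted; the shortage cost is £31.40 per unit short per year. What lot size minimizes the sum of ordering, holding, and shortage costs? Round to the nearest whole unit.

Q* ≈ 2,657 kits

Annual demand D = 481 × 52 = 25,012.
With planned backorders, Q* = √(2DS/H) · √((H+B)/B).
√(2DS/H) = √(2 × 25,012 × 404 / 3.15) = 2532.938.
√((H+B)/B) = √((3.15+31.4)/31.4) = 1.0490.
Q* ≈ 2656.953.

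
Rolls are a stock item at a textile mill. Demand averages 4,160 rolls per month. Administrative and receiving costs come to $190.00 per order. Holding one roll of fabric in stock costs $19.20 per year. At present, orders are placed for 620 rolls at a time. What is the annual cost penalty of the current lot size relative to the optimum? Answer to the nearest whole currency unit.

Annual demand D = 4,160 × 12 = 49,920.
EOQ = √(2DS/H) = √(2 × 49,920 × 190 / 19.2) ≈ 993.98.
Cost at Q* = (D/Q*)S + (Q*/2)H = √(2DSH) ≈ $19,084.45.
Cost at Q = 620: (49,920/620)×190 + (620/2)×19.2 = $15,298.06 + $5,952.00 = $21,250.06.
Excess = $21,250.06 − $19,084.45 = $2,165.61.

Extra cost ≈ $2,166 per year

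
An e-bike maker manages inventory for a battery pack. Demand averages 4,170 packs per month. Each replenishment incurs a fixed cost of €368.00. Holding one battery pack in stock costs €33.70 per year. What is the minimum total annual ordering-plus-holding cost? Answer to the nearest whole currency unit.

TC* ≈ €35,230

Annual demand D = 4,170 × 12 = 50,040.
Q* = √(2DS/H) = √(2 × 50,040 × 368 / 33.7) ≈ 1045.40.
At the optimum the two cost components are equal, so total cost = 2·(Q*/2)H = Q*·H.
Minimum total = √(2DSH) = √(2 × 50,040 × 368 × 33.7) ≈ 35229.989.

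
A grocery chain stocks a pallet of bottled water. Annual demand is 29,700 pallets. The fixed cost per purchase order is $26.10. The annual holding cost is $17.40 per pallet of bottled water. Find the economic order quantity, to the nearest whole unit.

EOQ = √(2DS / H) = √(2 × 29,700 × 26.1 / 17.4).
= √(1,550,340 / 17.4) = √89,100 ≈ 298.496.

Q* ≈ 298 pallets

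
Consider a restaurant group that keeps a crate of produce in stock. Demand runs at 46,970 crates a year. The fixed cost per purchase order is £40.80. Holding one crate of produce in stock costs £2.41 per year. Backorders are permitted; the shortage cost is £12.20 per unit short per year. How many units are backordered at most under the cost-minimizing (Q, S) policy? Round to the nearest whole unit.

S* ≈ 228 crates

With planned backorders, Q* = √(2DS/H) · √((H+B)/B).
√(2DS/H) = √(2 × 46,970 × 40.8 / 2.41) = 1261.092.
√((H+B)/B) = √((2.41+12.2)/12.2) = 1.0943.
Q* ≈ 1380.041.
S* = Q* · H/(H+B) = 1380.041 × 2.41/14.61 ≈ 227.645.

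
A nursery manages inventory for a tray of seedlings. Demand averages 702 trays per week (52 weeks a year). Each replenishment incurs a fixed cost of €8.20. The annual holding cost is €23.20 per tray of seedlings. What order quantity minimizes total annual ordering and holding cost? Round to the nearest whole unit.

Q* ≈ 161 trays

Annual demand D = 702 × 52 = 36,504.
EOQ = √(2DS / H) = √(2 × 36,504 × 8.2 / 23.2).
= √(598,665.6 / 23.2) = √25,804.5517 ≈ 160.638.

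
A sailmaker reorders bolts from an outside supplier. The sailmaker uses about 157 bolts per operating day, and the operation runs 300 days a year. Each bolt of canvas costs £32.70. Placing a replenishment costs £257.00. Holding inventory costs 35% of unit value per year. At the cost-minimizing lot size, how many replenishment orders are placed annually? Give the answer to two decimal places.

N ≈ 32.38 orders per year

Annual demand D = 157 × 300 = 47,100.
Holding cost H = 0.35 × £32.70 = £11.4450 per unit per year.
Q* = √(2DS/H) = √(2 × 47,100 × 257 / 11.445) ≈ 1454.40.
Orders per year = D / Q* = 47,100 / 1454.40 ≈ 32.384.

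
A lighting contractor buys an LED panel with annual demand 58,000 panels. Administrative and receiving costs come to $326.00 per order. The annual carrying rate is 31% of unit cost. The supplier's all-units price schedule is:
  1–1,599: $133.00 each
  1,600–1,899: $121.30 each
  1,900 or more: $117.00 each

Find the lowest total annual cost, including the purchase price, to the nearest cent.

TC* ≈ $6,830,408.08

Holding cost per unit per year at price C is H = 0.31·C.
For each price level, check whether its EOQ is feasible; otherwise the best quantity at that price is the breakpoint.
EOQ at $133.00 = 957.7 (feasible in tier 1): TC = 58,000×$133.00 + (58,000/957.7)×326 + (957.7/2)×0.31×$133.00 = $7,753,486.12.
EOQ at $121.30 = 1002.8 < 1600, so use break Q=1600: TC = 58,000×$121.30 + (58,000/1600.0)×326 + (1600.0/2)×0.31×$121.30 = $7,077,299.90.
EOQ at $117.00 = 1021.1 < 1900, so use break Q=1900: TC = 58,000×$117.00 + (58,000/1900.0)×326 + (1900.0/2)×0.31×$117.00 = $6,830,408.08.
Lowest total cost among the candidates is at Q = 1900.0.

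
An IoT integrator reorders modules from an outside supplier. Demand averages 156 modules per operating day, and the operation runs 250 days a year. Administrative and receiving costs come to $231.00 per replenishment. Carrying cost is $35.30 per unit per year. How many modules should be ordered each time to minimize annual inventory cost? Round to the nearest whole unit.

Annual demand D = 156 × 250 = 39,000.
EOQ = √(2DS / H) = √(2 × 39,000 × 231 / 35.3).
= √(18,018,000 / 35.3) = √510,424.9292 ≈ 714.440.

Q* ≈ 714 modules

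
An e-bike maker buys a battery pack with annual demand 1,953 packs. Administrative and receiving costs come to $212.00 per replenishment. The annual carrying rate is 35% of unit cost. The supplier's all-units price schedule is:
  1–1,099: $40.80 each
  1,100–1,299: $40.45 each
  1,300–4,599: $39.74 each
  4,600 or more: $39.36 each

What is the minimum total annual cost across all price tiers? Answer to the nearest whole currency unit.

TC* ≈ $83,121

Holding cost per unit per year at price C is H = 0.35·C.
Evaluate total cost at each tier's feasible EOQ or, if the EOQ is below the tier, at the tier's minimum quantity.
EOQ at $40.80 = 240.8 (feasible in tier 1): TC = 1,953×$40.80 + (1,953/240.8)×212 + (240.8/2)×0.35×$40.80 = $83,121.13.
EOQ at $40.45 = 241.8 < 1100, so use break Q=1100: TC = 1,953×$40.45 + (1,953/1100.0)×212 + (1100.0/2)×0.35×$40.45 = $87,161.87.
EOQ at $39.74 = 244.0 < 1300, so use break Q=1300: TC = 1,953×$39.74 + (1,953/1300.0)×212 + (1300.0/2)×0.35×$39.74 = $86,971.56.
EOQ at $39.36 = 245.2 < 4600, so use break Q=4600: TC = 1,953×$39.36 + (1,953/4600.0)×212 + (4600.0/2)×0.35×$39.36 = $108,644.89.
Lowest total cost among the candidates is at Q = 240.8.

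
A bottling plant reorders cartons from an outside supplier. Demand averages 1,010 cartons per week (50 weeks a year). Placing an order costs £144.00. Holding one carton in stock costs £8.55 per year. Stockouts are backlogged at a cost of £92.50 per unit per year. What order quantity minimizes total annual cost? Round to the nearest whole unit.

Annual demand D = 1,010 × 50 = 50,500.
With planned backorders, Q* = √(2DS/H) · √((H+B)/B).
√(2DS/H) = √(2 × 50,500 × 144 / 8.55) = 1304.244.
√((H+B)/B) = √((8.55+92.5)/92.5) = 1.0452.
Q* ≈ 1363.189.

Q* ≈ 1,363 cartons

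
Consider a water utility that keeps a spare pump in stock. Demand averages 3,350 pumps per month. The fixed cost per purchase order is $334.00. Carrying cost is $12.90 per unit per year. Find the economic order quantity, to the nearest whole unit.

Q* ≈ 1,443 pumps

Annual demand D = 3,350 × 12 = 40,200.
EOQ = √(2DS / H) = √(2 × 40,200 × 334 / 12.9).
= √(26,853,600 / 12.9) = √2,081,674.4186 ≈ 1442.801.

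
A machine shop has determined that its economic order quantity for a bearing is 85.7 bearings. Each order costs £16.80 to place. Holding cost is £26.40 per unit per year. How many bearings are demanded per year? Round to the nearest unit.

The basic EOQ model gives Q* = √(2DS/H); rearrange for the unknown.
From Q* = √(2DS/H): D = Q*²H / (2S) = 85.7² × 26.4 / (2 × 16.8) = 5770.671.

D ≈ 5,771 bearings per year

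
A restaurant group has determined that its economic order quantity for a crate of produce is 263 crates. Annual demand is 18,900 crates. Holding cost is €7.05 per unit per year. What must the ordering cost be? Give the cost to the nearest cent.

S ≈ €12.90

Squaring Q* = √(2DS/H) gives Q*² = 2DS/H.
From Q* = √(2DS/H): S = Q*²H / (2D) = 263² × 7.05 / (2 × 18,900) = 12.9006.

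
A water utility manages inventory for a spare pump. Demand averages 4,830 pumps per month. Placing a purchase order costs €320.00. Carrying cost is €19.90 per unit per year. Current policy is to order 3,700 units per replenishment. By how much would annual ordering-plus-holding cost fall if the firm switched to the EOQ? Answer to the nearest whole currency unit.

Extra cost ≈ €14,658 per year

Annual demand D = 4,830 × 12 = 57,960.
EOQ = √(2DS/H) = √(2 × 57,960 × 320 / 19.9) ≈ 1365.30.
Cost at Q* = (D/Q*)S + (Q*/2)H = √(2DSH) ≈ €27,169.44.
Cost at Q = 3,700: (57,960/3,700)×320 + (3,700/2)×19.9 = €5,012.76 + €36,815.00 = €41,827.76.
Excess = €41,827.76 − €27,169.44 = €14,658.32.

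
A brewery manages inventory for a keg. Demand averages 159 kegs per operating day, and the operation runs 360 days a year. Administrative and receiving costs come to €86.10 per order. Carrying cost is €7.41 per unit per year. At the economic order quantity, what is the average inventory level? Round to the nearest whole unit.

Annual demand D = 159 × 360 = 57,240.
The optimal lot size = √(2DS/H) = √(2 × 57,240 × 86.1 / 7.41) ≈ 1153.34.
Average inventory = Q*/2 ≈ 1153.34 / 2 = 576.670.

Average inventory ≈ 577 kegs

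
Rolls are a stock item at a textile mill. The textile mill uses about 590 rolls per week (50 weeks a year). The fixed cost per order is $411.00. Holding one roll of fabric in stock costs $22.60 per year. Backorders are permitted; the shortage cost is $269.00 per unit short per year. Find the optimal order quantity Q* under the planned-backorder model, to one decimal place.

Q* ≈ 1,078.5 rolls

Annual demand D = 590 × 50 = 29,500.
With planned backorders, Q* = √(2DS/H) · √((H+B)/B).
√(2DS/H) = √(2 × 29,500 × 411 / 22.6) = 1035.840.
√((H+B)/B) = √((22.6+269)/269) = 1.0412.
Q* ≈ 1078.476.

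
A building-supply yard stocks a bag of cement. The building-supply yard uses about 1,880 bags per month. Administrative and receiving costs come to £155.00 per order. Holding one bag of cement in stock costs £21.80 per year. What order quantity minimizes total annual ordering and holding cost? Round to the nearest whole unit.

Q* ≈ 566 bags

Annual demand D = 1,880 × 12 = 22,560.
EOQ = √(2DS / H) = √(2 × 22,560 × 155 / 21.8).
= √(6,993,600 / 21.8) = √320,807.3394 ≈ 566.399.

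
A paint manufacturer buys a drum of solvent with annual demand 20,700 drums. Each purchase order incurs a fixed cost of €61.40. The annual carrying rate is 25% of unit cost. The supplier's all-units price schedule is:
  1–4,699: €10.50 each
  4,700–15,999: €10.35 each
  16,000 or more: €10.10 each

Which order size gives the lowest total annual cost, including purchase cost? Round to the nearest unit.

Q* ≈ 984 drums

Holding cost per unit per year at price C is H = 0.25·C.
Evaluate total cost at each tier's feasible EOQ or, if the EOQ is below the tier, at the tier's minimum quantity.
EOQ at €10.50 = 984.1 (feasible in tier 1): TC = 20,700×€10.50 + (20,700/984.1)×61.4 + (984.1/2)×0.25×€10.50 = €219,933.15.
EOQ at €10.35 = 991.2 < 4700, so use break Q=4700: TC = 20,700×€10.35 + (20,700/4700.0)×61.4 + (4700.0/2)×0.25×€10.35 = €220,596.05.
EOQ at €10.10 = 1003.4 < 16000, so use break Q=16000: TC = 20,700×€10.10 + (20,700/16000.0)×61.4 + (16000.0/2)×0.25×€10.10 = €229,349.44.
Lowest total cost is €219,933.15 at Q = 984.1.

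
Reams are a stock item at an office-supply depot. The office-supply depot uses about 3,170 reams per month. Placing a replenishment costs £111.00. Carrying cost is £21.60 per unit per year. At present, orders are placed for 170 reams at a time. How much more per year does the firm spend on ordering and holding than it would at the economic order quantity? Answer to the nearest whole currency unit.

Extra cost ≈ £13,168 per year

Annual demand D = 3,170 × 12 = 38,040.
EOQ = √(2DS/H) = √(2 × 38,040 × 111 / 21.6) ≈ 625.27.
Cost at Q* = (D/Q*)S + (Q*/2)H = √(2DSH) ≈ £13,505.90.
Cost at Q = 170: (38,040/170)×111 + (170/2)×21.6 = £24,837.88 + £1,836.00 = £26,673.88.
Excess = £26,673.88 − £13,505.90 = £13,167.98.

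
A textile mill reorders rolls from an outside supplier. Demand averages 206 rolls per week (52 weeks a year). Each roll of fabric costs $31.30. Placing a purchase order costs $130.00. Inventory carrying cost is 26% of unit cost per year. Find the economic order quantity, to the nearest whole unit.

Annual demand D = 206 × 52 = 10,712.
Holding cost H = 0.26 × $31.30 = $8.1380 per unit per year.
EOQ = √(2DS / H) = √(2 × 10,712 × 130 / 8.138).
= √(2,785,120 / 8.138) = √342,236.4217 ≈ 585.010.

Q* ≈ 585 rolls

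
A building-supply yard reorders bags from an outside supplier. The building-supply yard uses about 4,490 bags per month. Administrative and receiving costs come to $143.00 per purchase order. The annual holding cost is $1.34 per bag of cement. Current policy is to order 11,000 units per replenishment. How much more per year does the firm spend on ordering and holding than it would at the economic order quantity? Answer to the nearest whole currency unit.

Annual demand D = 4,490 × 12 = 53,880.
EOQ = √(2DS/H) = √(2 × 53,880 × 143 / 1.34) ≈ 3391.13.
Cost at Q* = (D/Q*)S + (Q*/2)H = √(2DSH) ≈ $4,544.11.
Cost at Q = 11,000: (53,880/11,000)×143 + (11,000/2)×1.34 = $700.44 + $7,370.00 = $8,070.44.
Excess = $8,070.44 − $4,544.11 = $3,526.33.

Extra cost ≈ $3,526 per year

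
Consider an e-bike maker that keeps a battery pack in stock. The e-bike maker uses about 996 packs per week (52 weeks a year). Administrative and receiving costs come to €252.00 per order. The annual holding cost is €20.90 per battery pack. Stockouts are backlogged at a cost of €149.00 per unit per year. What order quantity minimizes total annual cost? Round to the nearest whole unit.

Annual demand D = 996 × 52 = 51,792.
With planned backorders, Q* = √(2DS/H) · √((H+B)/B).
√(2DS/H) = √(2 × 51,792 × 252 / 20.9) = 1117.567.
√((H+B)/B) = √((20.9+149)/149) = 1.0678.
Q* ≈ 1193.375.

Q* ≈ 1,193 packs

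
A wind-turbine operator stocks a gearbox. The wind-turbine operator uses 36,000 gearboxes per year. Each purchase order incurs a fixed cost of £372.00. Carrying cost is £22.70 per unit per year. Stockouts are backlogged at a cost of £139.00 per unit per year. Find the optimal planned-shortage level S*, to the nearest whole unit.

S* ≈ 164 gearboxes

With planned backorders, Q* = √(2DS/H) · √((H+B)/B).
√(2DS/H) = √(2 × 36,000 × 372 / 22.7) = 1086.237.
√((H+B)/B) = √((22.7+139)/139) = 1.0786.
Q* ≈ 1171.581.
S* = Q* · H/(H+B) = 1171.581 × 22.7/161.7 ≈ 164.471.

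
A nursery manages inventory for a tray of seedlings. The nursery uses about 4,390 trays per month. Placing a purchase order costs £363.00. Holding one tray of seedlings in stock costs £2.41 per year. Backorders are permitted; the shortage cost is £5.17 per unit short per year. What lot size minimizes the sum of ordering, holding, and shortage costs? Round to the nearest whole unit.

Annual demand D = 4,390 × 12 = 52,680.
With planned backorders, Q* = √(2DS/H) · √((H+B)/B).
√(2DS/H) = √(2 × 52,680 × 363 / 2.41) = 3983.664.
√((H+B)/B) = √((2.41+5.17)/5.17) = 1.2108.
Q* ≈ 4823.608.

Q* ≈ 4,824 trays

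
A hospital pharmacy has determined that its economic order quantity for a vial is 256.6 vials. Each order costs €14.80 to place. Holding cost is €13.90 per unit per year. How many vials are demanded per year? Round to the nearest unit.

D ≈ 30,920 vials per year

The basic EOQ model gives Q* = √(2DS/H); rearrange for the unknown.
From Q* = √(2DS/H): D = Q*²H / (2S) = 256.6² × 13.9 / (2 × 14.8) = 30919.780.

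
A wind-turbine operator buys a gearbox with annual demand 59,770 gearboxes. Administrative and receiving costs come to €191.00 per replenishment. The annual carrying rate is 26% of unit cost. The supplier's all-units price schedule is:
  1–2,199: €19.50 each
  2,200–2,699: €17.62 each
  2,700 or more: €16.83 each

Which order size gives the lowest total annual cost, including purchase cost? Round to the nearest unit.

Holding cost per unit per year at price C is H = 0.26·C.
Candidates are each tier's EOQ (if it falls in that tier) and each price-break quantity.
EOQ at €19.50 = 2122.1 (feasible in tier 1): TC = 59,770×€19.50 + (59,770/2122.1)×191 + (2122.1/2)×0.26×€19.50 = €1,176,274.13.
EOQ at €17.62 = 2232.5 (feasible in tier 2): TC = 59,770×€17.62 + (59,770/2232.5)×191 + (2232.5/2)×0.26×€17.62 = €1,063,374.75.
EOQ at €16.83 = 2284.3 < 2700, so use break Q=2700: TC = 59,770×€16.83 + (59,770/2700.0)×191 + (2700.0/2)×0.26×€16.83 = €1,016,064.60.
Lowest total cost is €1,016,064.60 at Q = 2700.0.

Q* ≈ 2,700 gearboxes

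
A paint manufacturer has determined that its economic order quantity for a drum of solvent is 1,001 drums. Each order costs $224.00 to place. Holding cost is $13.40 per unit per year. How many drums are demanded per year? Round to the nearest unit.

D ≈ 29,971 drums per year

Squaring Q* = √(2DS/H) gives Q*² = 2DS/H.
From Q* = √(2DS/H): D = Q*²H / (2S) = 1,001² × 13.4 / (2 × 224) = 29970.566.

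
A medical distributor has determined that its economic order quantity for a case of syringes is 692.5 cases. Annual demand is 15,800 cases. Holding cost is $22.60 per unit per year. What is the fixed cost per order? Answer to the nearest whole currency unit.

Invert the EOQ relation Q*² = 2DS/H.
From Q* = √(2DS/H): S = Q*²H / (2D) = 692.5² × 22.6 / (2 × 15,800) = 342.9738.

S ≈ $343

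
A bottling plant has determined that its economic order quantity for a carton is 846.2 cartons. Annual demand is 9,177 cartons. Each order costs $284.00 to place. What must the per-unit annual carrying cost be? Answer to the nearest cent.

H ≈ $7.28

Invert the EOQ relation Q*² = 2DS/H.
From Q* = √(2DS/H): H = 2DS / Q*² = 2 × 9,177 × 284 / 846.2² = 7.2795.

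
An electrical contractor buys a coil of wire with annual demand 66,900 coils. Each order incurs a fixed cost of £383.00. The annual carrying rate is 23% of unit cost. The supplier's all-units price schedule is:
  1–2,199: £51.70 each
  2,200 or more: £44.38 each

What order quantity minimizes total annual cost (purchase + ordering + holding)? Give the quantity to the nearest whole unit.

Q* ≈ 2,241 coils

Holding cost per unit per year at price C is H = 0.23·C.
Evaluate total cost at each tier's feasible EOQ or, if the EOQ is below the tier, at the tier's minimum quantity.
EOQ at £51.70 = 2076.0 (feasible in tier 1): TC = 66,900×£51.70 + (66,900/2076.0)×383 + (2076.0/2)×0.23×£51.70 = £3,483,415.20.
EOQ at £44.38 = 2240.6 (feasible in tier 2): TC = 66,900×£44.38 + (66,900/2240.6)×383 + (2240.6/2)×0.23×£44.38 = £2,991,892.99.
Lowest total cost is £2,991,892.99 at Q = 2240.6.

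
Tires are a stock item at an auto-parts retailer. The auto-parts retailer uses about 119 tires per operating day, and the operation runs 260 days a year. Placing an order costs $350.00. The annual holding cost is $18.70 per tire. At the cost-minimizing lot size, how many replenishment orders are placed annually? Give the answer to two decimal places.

Annual demand D = 119 × 260 = 30,940.
The optimal lot size = √(2DS/H) = √(2 × 30,940 × 350 / 18.7) ≈ 1076.19.
Orders per year = D / Q* = 30,940 / 1076.19 ≈ 28.750.

N ≈ 28.75 orders per year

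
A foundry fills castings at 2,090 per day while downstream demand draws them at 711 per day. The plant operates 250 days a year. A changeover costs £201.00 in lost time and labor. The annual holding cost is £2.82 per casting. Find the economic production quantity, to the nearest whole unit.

Q* ≈ 6,197 castings

Annual demand D = 711 × 250 = 177,750.
Production build-up factor (1 − d/p) = 1 − 711/2,090 = 0.6598.
Q* = √(2DS / (H(1 − d/p))) = √(2 × 177,750 × 201 / (2.82 × 0.6598)).
= √(71,455,500 / 1.8607) ≈ 6197.040.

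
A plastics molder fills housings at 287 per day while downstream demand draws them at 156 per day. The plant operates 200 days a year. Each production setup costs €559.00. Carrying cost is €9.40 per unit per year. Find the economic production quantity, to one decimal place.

Annual demand D = 156 × 200 = 31,200.
Production build-up factor (1 − d/p) = 1 − 156/287 = 0.4564.
Q* = √(2DS / (H(1 − d/p))) = √(2 × 31,200 × 559 / (9.4 × 0.4564)).
= √(34,881,600 / 4.2906) ≈ 2851.278.

Q* ≈ 2,851.3 housings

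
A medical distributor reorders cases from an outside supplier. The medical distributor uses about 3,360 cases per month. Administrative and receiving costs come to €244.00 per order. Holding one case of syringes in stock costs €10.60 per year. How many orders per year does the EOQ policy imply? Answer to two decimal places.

Annual demand D = 3,360 × 12 = 40,320.
EOQ = √(2DS/H) = √(2 × 40,320 × 244 / 10.6) ≈ 1362.44.
Orders per year = D / Q* = 40,320 / 1362.44 ≈ 29.594.

N ≈ 29.59 orders per year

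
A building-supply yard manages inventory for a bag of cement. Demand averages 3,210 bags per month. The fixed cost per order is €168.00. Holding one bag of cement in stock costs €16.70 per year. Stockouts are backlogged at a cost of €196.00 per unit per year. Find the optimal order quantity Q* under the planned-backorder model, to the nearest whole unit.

Annual demand D = 3,210 × 12 = 38,520.
With planned backorders, Q* = √(2DS/H) · √((H+B)/B).
√(2DS/H) = √(2 × 38,520 × 168 / 16.7) = 880.348.
√((H+B)/B) = √((16.7+196)/196) = 1.0417.
Q* ≈ 917.086.

Q* ≈ 917 bags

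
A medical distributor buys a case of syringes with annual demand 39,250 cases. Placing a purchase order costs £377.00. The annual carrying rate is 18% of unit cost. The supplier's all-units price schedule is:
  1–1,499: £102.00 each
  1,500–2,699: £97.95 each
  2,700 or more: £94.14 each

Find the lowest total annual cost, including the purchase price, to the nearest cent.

Holding cost per unit per year at price C is H = 0.18·C.
Candidates are each tier's EOQ (if it falls in that tier) and each price-break quantity.
EOQ at £102.00 = 1269.6 (feasible in tier 1): TC = 39,250×£102.00 + (39,250/1269.6)×377 + (1269.6/2)×0.18×£102.00 = £4,026,809.98.
EOQ at £97.95 = 1295.6 < 1500, so use break Q=1500: TC = 39,250×£97.95 + (39,250/1500.0)×377 + (1500.0/2)×0.18×£97.95 = £3,867,625.58.
EOQ at £94.14 = 1321.5 < 2700, so use break Q=2700: TC = 39,250×£94.14 + (39,250/2700.0)×377 + (2700.0/2)×0.18×£94.14 = £3,723,351.48.
Lowest total cost among the candidates is at Q = 2700.0.

TC* ≈ £3,723,351.48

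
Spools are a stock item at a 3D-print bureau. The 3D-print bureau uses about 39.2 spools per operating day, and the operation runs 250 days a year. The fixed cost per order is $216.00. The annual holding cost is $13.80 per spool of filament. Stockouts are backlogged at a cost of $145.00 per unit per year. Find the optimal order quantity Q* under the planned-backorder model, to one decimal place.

Q* ≈ 579.6 spools

Annual demand D = 39.2 × 250 = 9,800.
With planned backorders, Q* = √(2DS/H) · √((H+B)/B).
√(2DS/H) = √(2 × 9,800 × 216 / 13.8) = 553.880.
√((H+B)/B) = √((13.8+145)/145) = 1.0465.
Q* ≈ 579.638.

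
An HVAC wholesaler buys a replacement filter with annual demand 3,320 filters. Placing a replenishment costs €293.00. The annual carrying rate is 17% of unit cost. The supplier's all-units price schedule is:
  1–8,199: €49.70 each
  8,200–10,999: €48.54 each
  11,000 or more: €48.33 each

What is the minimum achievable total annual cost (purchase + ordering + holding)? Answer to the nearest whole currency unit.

Holding cost per unit per year at price C is H = 0.17·C.
Candidates are each tier's EOQ (if it falls in that tier) and each price-break quantity.
EOQ at €49.70 = 479.9 (feasible in tier 1): TC = 3,320×€49.70 + (3,320/479.9)×293 + (479.9/2)×0.17×€49.70 = €169,058.34.
EOQ at €48.54 = 485.6 < 8200, so use break Q=8200: TC = 3,320×€48.54 + (3,320/8200.0)×293 + (8200.0/2)×0.17×€48.54 = €195,103.81.
EOQ at €48.33 = 486.6 < 11000, so use break Q=11000: TC = 3,320×€48.33 + (3,320/11000.0)×293 + (11000.0/2)×0.17×€48.33 = €205,732.58.
Lowest total cost among the candidates is at Q = 479.9.

TC* ≈ €169,058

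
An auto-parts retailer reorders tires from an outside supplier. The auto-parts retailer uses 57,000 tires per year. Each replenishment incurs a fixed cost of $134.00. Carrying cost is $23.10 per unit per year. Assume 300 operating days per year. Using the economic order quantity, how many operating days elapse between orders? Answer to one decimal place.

T ≈ 4.3 days

EOQ = √(2DS/H) = √(2 × 57,000 × 134 / 23.1) ≈ 813.20.
Cycle time = Q*/D × 300 = 813.20 / 57,000 × 300 ≈ 4.280 days.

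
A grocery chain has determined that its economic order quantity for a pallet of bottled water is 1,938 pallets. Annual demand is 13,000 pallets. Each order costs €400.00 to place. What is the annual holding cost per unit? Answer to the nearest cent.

Invert the EOQ relation Q*² = 2DS/H.
From Q* = √(2DS/H): H = 2DS / Q*² = 2 × 13,000 × 400 / 1,938² = 2.7690.

H ≈ €2.77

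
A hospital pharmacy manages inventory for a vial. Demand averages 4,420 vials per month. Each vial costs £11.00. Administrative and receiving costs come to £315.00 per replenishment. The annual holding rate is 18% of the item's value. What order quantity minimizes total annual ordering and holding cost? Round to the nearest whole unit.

Q* ≈ 4,108 vials

Annual demand D = 4,420 × 12 = 53,040.
Holding cost H = 0.18 × £11.00 = £1.9800 per unit per year.
EOQ = √(2DS / H) = √(2 × 53,040 × 315 / 1.98).
= √(33,415,200 / 1.98) = √16,876,363.6364 ≈ 4108.085.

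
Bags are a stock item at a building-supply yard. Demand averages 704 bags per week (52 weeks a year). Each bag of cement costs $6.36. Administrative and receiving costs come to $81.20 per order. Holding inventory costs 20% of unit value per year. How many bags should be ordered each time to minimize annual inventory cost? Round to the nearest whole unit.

Annual demand D = 704 × 52 = 36,608.
Holding cost H = 0.20 × $6.36 = $1.2720 per unit per year.
EOQ = √(2DS / H) = √(2 × 36,608 × 81.2 / 1.272).
= √(5,945,139.2 / 1.272) = √4,673,851.5723 ≈ 2161.909.

Q* ≈ 2,162 bags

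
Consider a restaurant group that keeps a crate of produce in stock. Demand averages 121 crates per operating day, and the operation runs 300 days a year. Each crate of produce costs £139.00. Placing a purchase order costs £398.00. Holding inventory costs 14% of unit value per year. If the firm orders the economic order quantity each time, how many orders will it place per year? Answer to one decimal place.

N ≈ 29.8 orders per year

Annual demand D = 121 × 300 = 36,300.
Holding cost H = 0.14 × £139.00 = £19.4600 per unit per year.
EOQ = √(2DS/H) = √(2 × 36,300 × 398 / 19.46) ≈ 1218.54.
Orders per year = D / Q* = 36,300 / 1218.54 ≈ 29.790.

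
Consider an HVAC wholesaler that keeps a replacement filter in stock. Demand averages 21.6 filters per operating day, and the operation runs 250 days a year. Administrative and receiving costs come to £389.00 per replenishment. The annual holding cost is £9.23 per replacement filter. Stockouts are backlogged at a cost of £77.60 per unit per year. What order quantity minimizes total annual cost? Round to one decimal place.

Annual demand D = 21.6 × 250 = 5,400.
With planned backorders, Q* = √(2DS/H) · √((H+B)/B).
√(2DS/H) = √(2 × 5,400 × 389 / 9.23) = 674.661.
√((H+B)/B) = √((9.23+77.6)/77.6) = 1.0578.
Q* ≈ 713.658.

Q* ≈ 713.7 filters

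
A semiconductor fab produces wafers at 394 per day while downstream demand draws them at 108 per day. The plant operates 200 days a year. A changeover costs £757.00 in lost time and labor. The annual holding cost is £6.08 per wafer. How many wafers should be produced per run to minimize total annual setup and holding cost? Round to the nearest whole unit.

Q* ≈ 2,722 wafers

Annual demand D = 108 × 200 = 21,600.
Production build-up factor (1 − d/p) = 1 − 108/394 = 0.7259.
Q* = √(2DS / (H(1 − d/p))) = √(2 × 21,600 × 757 / (6.08 × 0.7259)).
= √(32,702,400 / 4.4134) ≈ 2722.094.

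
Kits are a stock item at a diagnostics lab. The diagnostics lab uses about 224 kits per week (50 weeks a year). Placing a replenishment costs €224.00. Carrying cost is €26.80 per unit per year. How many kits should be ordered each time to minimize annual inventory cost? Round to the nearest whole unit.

Annual demand D = 224 × 50 = 11,200.
EOQ = √(2DS / H) = √(2 × 11,200 × 224 / 26.8).
= √(5,017,600 / 26.8) = √187,223.8806 ≈ 432.694.

Q* ≈ 433 kits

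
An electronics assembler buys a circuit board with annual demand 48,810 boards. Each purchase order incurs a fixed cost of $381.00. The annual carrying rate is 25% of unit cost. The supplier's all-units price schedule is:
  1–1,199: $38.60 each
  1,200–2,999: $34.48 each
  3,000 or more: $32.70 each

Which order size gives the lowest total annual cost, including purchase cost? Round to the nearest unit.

Q* ≈ 3,000 boards

Holding cost per unit per year at price C is H = 0.25·C.
Evaluate total cost at each tier's feasible EOQ or, if the EOQ is below the tier, at the tier's minimum quantity.
Tier 1 ($38.60): EOQ = 1963.2 exceeds tier's upper bound 1199, so this tier is dominated.
EOQ at $34.48 = 2077.2 (feasible in tier 2): TC = 48,810×$34.48 + (48,810/2077.2)×381 + (2077.2/2)×0.25×$34.48 = $1,700,874.26.
EOQ at $32.70 = 2133.0 < 3000, so use break Q=3000: TC = 48,810×$32.70 + (48,810/3000.0)×381 + (3000.0/2)×0.25×$32.70 = $1,614,548.37.
Lowest total cost is $1,614,548.37 at Q = 3000.0.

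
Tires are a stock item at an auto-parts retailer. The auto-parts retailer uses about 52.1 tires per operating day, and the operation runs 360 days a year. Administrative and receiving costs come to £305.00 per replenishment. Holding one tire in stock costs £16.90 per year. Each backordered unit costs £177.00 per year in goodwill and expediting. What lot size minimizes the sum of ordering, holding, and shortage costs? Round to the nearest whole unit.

Annual demand D = 52.1 × 360 = 18,756.
With planned backorders, Q* = √(2DS/H) · √((H+B)/B).
√(2DS/H) = √(2 × 18,756 × 305 / 16.9) = 822.795.
√((H+B)/B) = √((16.9+177)/177) = 1.0467.
Q* ≈ 861.180.

Q* ≈ 861 tires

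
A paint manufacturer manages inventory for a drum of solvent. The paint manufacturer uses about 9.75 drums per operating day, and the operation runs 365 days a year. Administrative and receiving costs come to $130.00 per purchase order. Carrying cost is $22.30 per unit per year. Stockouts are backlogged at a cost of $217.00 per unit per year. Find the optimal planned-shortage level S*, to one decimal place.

S* ≈ 19.9 drums

Annual demand D = 9.75 × 365 = 3,558.75.
With planned backorders, Q* = √(2DS/H) · √((H+B)/B).
√(2DS/H) = √(2 × 3,558.75 × 130 / 22.3) = 203.696.
√((H+B)/B) = √((22.3+217)/217) = 1.0501.
Q* ≈ 213.907.
S* = Q* · H/(H+B) = 213.907 × 22.3/239.3 ≈ 19.934.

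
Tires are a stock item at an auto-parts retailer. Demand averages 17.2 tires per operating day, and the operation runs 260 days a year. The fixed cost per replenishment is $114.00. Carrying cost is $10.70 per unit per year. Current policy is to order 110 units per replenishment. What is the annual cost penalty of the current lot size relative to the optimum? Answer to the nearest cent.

Annual demand D = 17.2 × 260 = 4,472.
EOQ = √(2DS/H) = √(2 × 4,472 × 114 / 10.7) ≈ 308.69.
Cost at Q* = (D/Q*)S + (Q*/2)H = √(2DSH) ≈ $3,303.01.
Cost at Q = 110: (4,472/110)×114 + (110/2)×10.7 = $4,634.62 + $588.50 = $5,223.12.
Excess = $5,223.12 − $3,303.01 = $1,920.11.

Extra cost ≈ $1,920.11 per year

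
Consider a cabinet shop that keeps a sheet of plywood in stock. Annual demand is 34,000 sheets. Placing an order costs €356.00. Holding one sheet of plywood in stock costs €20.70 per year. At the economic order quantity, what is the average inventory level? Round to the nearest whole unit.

Q* = √(2DS/H) = √(2 × 34,000 × 356 / 20.7) ≈ 1081.42.
Average inventory = Q*/2 ≈ 1081.42 / 2 = 540.710.

Average inventory ≈ 541 sheets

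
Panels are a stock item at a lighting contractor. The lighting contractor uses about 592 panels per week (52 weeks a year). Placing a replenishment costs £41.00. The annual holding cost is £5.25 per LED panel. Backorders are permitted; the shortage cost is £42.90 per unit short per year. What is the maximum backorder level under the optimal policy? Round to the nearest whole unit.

S* ≈ 80 panels

Annual demand D = 592 × 52 = 30,784.
With planned backorders, Q* = √(2DS/H) · √((H+B)/B).
√(2DS/H) = √(2 × 30,784 × 41 / 5.25) = 693.410.
√((H+B)/B) = √((5.25+42.9)/42.9) = 1.0594.
Q* ≈ 734.614.
S* = Q* · H/(H+B) = 734.614 × 5.25/48.15 ≈ 80.098.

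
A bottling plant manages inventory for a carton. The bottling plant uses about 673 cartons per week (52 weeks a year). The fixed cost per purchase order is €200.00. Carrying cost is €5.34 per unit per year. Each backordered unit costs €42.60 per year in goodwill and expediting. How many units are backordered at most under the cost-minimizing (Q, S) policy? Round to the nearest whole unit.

S* ≈ 191 cartons

Annual demand D = 673 × 52 = 34,996.
With planned backorders, Q* = √(2DS/H) · √((H+B)/B).
√(2DS/H) = √(2 × 34,996 × 200 / 5.34) = 1619.081.
√((H+B)/B) = √((5.34+42.6)/42.6) = 1.0608.
Q* ≈ 1717.563.
S* = Q* · H/(H+B) = 1717.563 × 5.34/47.94 ≈ 191.318.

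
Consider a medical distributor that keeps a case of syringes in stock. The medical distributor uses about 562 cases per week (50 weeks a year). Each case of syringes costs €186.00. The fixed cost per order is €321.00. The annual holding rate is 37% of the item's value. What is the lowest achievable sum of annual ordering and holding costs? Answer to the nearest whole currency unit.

TC* ≈ €35,235

Annual demand D = 562 × 50 = 28,100.
Holding cost H = 0.37 × €186.00 = €68.8200 per unit per year.
The optimal lot size = √(2DS/H) = √(2 × 28,100 × 321 / 68.82) ≈ 511.99.
At Q*, ordering cost (D/Q*)S equals holding cost (Q*/2)H, each = √(DSH/2).
Minimum total = √(2DSH) = √(2 × 28,100 × 321 × 68.82) ≈ 35235.303.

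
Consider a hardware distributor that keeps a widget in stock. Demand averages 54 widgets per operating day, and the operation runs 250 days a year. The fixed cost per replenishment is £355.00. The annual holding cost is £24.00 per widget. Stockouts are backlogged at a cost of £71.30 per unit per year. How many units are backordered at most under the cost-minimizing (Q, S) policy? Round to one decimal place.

Annual demand D = 54 × 250 = 13,500.
With planned backorders, Q* = √(2DS/H) · √((H+B)/B).
√(2DS/H) = √(2 × 13,500 × 355 / 24) = 631.961.
√((H+B)/B) = √((24+71.3)/71.3) = 1.1561.
Q* ≈ 730.621.
S* = Q* · H/(H+B) = 730.621 × 24/95.3 ≈ 183.997.

S* ≈ 184.0 widgets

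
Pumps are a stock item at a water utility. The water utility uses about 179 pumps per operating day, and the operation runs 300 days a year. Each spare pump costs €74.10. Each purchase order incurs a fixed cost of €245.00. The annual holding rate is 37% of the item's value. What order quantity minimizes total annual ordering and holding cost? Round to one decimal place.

Q* ≈ 979.7 pumps

Annual demand D = 179 × 300 = 53,700.
Holding cost H = 0.37 × €74.10 = €27.4170 per unit per year.
EOQ = √(2DS / H) = √(2 × 53,700 × 245 / 27.417).
= √(26,313,000 / 27.417) = √959,733.0124 ≈ 979.660.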